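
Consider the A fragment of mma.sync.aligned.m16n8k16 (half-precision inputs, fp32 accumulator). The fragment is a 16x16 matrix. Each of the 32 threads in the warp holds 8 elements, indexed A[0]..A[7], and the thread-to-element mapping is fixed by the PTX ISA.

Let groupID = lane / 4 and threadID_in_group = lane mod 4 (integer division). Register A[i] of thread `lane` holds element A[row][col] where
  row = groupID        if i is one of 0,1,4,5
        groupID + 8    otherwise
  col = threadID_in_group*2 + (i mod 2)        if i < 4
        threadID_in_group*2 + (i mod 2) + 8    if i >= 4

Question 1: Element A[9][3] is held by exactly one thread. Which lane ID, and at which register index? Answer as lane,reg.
r: 9->gid=1,r8=1  c: 3->c8=0,tid=1,i&1=1
L=1*4+1=5  i=0*4+1*2+1=3

5,3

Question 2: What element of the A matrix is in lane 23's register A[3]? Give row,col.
L=23⇒gr=23>>2=5, th=23&3=3
[3]⇒row 5+8=13  col 3·2+1+0=7

13,7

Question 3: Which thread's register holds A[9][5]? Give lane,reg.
6,3

r=9⇒gr=1,Rb=1  c=5⇒Cb=0,th=2,odd=1
L=1*4+2=6  i=0*4+1*2+1=3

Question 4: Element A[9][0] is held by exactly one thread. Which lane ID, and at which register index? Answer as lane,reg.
4,2

r: 9->gid=1,r8=1  c: 0->c8=0,tid=0,i&1=0
L=1*4+0=4  i=0*4+1*2+0=2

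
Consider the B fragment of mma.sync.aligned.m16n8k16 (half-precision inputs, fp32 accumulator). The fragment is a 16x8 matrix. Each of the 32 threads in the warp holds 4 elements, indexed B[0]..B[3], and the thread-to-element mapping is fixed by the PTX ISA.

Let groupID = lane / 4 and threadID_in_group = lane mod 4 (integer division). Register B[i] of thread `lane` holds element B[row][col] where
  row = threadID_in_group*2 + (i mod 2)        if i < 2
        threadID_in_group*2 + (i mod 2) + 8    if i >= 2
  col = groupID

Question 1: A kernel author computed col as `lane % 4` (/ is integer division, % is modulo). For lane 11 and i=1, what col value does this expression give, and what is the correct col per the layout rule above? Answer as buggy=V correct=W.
`lane % 4`[11,1]->3
11: g=2,t=3
[1] (3*2+1+0,2) = (7,2)
col: 3 vs 2

buggy=3 correct=2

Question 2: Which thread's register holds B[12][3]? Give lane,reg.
c=3⇒gr=3  r=12⇒Rb=1,th=2,odd=0
L=3*4+2=14  i=1*2+0=2

14,2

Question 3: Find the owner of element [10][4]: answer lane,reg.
c=4→G=4  r=10→rhi=1,T=1,p=0
L=4*4+1=17  i=1*2+0=2

17,2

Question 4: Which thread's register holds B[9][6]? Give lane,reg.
c=6⇒gr=6  r=9⇒Rb=1,th=0,odd=1
L=6*4+0=24  i=1*2+1=3

24,3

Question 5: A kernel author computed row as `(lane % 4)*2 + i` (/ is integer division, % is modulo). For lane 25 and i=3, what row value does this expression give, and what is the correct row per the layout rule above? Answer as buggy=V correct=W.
buggy=5 correct=11

`(lane % 4)*2 + i`[25,3]->5
L=25->g=25>>2=6, t=25&3=1
[3]->row 1·2+1+8=11  col g=6
row: 5 vs 11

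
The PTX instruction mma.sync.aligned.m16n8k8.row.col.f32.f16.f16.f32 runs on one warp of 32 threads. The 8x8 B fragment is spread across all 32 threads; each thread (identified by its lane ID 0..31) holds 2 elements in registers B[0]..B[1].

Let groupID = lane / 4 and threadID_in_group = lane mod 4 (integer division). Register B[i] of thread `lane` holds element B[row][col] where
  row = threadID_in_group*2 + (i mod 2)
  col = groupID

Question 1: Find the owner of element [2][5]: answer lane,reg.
21,0

c=5⇒gr=5  r=2⇒th=1,odd=0
L=5*4+1=21  i=0=0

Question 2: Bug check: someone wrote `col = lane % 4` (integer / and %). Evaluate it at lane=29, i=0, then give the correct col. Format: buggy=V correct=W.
`lane % 4`[29,0]⇒1
lane 29⇒29/4=7, 29 mod 4=1
i=0  r:2·1+0⇒2  c:7
col: 1 vs 7

buggy=1 correct=7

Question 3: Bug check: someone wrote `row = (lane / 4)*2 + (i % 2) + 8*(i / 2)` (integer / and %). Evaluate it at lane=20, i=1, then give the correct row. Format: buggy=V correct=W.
`(lane / 4)*2 + (i % 2) + 8*(i / 2)`[20,1]=>11
L=20=>grp=20>>2=5, tig=20&3=0
[1]=>row 0·2+1=1  col grp=5
row: 11 vs 1

buggy=11 correct=1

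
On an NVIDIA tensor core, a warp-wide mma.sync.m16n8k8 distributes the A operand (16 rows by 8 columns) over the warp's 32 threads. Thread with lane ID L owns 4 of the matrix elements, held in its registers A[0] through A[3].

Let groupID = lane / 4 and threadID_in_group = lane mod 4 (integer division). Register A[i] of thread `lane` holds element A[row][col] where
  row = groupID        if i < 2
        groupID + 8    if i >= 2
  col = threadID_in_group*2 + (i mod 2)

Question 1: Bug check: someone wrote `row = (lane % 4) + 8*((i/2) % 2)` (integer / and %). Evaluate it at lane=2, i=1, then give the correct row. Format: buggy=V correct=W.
buggy=2 correct=0

`(lane % 4) + 8*((i/2) % 2)`[2,1]->2
lane 2: gid=0 (2/4), tid=2 (2%4)
i=1: r=0+0=0, c=2*2+1=5
row: 2 vs 0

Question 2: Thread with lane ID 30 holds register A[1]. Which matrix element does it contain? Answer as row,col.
lane 30->30/4=7, 30 mod 4=2
i=1  r:7+0->7  c:2·2+1->5

7,5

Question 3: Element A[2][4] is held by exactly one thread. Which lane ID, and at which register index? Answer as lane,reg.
r=2⇒gr=2,Rb=0  c=4⇒th=2,odd=0
L=2*4+2=10  i=0*2+0=0

10,0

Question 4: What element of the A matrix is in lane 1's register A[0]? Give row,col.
0,2

1: grp=0,tig=1
[0] (0+0,1*2+0) = (0,2)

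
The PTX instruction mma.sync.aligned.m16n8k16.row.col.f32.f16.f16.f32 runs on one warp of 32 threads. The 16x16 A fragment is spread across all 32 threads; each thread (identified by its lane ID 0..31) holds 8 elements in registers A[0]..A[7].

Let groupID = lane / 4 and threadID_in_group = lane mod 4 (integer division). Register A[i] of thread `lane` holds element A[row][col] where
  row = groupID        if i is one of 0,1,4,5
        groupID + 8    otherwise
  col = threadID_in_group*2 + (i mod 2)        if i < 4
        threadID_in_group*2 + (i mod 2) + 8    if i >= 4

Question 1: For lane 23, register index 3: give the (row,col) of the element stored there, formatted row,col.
lane 23=>23/4=5, 23 mod 4=3
i=3  r:5+8=>13  c:2·3+1+0=>7

13,7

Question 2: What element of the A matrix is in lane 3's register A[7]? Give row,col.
lane 3: gr=0 (3/4), th=3 (3%4)
i=7: r=0+8=8, c=3*2+1+8=15

8,15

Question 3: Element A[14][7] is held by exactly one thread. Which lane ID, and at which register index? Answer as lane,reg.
r=14→G=6,rhi=1  c=7→chi=0,T=3,p=1
L=6*4+3=27  i=0*4+1*2+1=3

27,3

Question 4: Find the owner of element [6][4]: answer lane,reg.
26,0

r=6→G=6,rhi=0  c=4→chi=0,T=2,p=0
L=6*4+2=26  i=0*4+0*2+0=0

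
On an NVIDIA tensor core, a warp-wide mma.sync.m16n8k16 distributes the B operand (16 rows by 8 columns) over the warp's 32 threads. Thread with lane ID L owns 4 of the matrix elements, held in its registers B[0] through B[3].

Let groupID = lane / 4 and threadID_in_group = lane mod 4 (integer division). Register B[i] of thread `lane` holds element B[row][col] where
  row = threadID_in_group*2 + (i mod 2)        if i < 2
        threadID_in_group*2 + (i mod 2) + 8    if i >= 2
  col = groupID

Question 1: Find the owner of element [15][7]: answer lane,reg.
c: 7->gid=7  r: 15->r8=1,tid=3,i&1=1
L=7*4+3=31  i=1*2+1=3

31,3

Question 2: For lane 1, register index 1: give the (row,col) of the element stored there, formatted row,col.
3,0

L=1→G=1>>2=0, T=1&3=1
[1]→row 1·2+1+0=3  col G=0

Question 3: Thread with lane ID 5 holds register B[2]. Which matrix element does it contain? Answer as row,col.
10,1

lane 5: gr=1 (5/4), th=1 (5%4)
i=2: r=1*2+0+8=10, c=gr=1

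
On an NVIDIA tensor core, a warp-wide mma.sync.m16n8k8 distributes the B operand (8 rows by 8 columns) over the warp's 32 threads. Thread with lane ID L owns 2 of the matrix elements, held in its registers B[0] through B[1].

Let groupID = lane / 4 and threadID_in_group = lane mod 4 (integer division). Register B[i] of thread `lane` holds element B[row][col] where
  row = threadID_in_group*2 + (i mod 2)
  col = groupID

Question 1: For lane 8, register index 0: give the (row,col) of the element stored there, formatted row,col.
0,2

8: g=2,t=0
[0] (0*2+0,2) = (0,2)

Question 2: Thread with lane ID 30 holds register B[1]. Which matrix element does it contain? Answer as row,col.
30: gr=7,th=2
[1] (2*2+1,7) = (5,7)

5,7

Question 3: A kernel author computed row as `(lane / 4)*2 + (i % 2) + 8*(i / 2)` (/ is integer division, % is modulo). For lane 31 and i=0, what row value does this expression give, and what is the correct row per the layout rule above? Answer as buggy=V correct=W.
buggy=14 correct=6

`(lane / 4)*2 + (i % 2) + 8*(i / 2)`[31,0]⇒14
31: gr=7,th=3
[0] (3*2+0,7) = (6,7)
row: 14 vs 6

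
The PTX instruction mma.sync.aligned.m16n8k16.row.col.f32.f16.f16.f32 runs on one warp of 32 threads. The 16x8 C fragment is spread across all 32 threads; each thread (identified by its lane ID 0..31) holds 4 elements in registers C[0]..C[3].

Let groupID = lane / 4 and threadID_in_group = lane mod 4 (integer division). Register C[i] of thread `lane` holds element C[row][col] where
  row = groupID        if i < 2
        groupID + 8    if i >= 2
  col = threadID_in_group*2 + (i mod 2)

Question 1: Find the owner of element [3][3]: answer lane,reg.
13,1

r:3=>grp=3,rB=0  c:3=>tig=1,lo=1
L=3*4+1=13  i=0*2+1=1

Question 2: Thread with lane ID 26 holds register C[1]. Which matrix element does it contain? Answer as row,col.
6,5

26: grp=6,tig=2
[1] (6+0,2*2+1) = (6,5)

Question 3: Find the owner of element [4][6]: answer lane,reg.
r=4⇒gr=4,Rb=0  c=6⇒th=3,odd=0
L=4*4+3=19  i=0*2+0=0

19,0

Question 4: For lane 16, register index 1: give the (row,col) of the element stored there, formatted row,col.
16: G=4,T=0
[1] (4+0,0*2+1) = (4,1)

4,1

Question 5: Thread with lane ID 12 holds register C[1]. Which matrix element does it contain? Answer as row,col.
3,1

L=12->gid=12>>2=3, tid=12&3=0
[1]->row 3+0=3  col 0·2+1=1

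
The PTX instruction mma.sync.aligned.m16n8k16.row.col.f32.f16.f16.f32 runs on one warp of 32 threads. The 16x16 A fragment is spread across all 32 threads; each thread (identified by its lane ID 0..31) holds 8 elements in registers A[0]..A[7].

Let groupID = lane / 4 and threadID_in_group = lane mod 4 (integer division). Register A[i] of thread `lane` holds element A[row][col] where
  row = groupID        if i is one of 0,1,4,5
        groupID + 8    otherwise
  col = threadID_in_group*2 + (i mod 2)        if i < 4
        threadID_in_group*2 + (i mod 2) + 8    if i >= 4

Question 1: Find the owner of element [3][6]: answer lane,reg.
r: 3->gid=3,r8=0  c: 6->c8=0,tid=3,i&1=0
L=3*4+3=15  i=0*4+0*2+0=0

15,0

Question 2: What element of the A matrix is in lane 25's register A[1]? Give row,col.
lane 25→25/4=6, 25 mod 4=1
i=1  r:6+0→6  c:2·1+1+0→3

6,3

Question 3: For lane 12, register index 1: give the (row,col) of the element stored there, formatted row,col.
lane 12: g=3 (12/4), t=0 (12%4)
i=1: r=3+0=3, c=0*2+1+0=1

3,1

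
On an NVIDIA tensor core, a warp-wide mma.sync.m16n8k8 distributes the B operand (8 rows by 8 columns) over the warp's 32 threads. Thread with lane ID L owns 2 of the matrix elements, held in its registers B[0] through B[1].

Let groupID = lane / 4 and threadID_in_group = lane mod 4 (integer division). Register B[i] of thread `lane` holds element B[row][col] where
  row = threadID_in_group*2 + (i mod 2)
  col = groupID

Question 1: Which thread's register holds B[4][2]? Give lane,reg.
c=2→G=2  r=4→T=2,p=0
L=2*4+2=10  i=0=0

10,0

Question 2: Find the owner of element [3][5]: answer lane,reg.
21,1

c=5->g=5  r=3->t=1,b0=1
L=5*4+1=21  i=1=1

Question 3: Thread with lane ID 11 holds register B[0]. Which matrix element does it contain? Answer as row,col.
6,2

lane 11→11/4=2, 11 mod 4=3
i=0  r:2·3+0→6  c:2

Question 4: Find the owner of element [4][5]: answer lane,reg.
c: 5->gid=5  r: 4->tid=2,i&1=0
L=5*4+2=22  i=0=0

22,0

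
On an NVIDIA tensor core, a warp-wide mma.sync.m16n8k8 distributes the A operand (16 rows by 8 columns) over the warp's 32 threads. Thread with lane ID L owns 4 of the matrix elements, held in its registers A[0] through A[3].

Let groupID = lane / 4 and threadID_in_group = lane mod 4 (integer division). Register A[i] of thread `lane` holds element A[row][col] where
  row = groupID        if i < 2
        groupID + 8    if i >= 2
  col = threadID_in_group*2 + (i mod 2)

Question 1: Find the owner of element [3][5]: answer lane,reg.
14,1

r=3⇒gr=3,Rb=0  c=5⇒th=2,odd=1
L=3*4+2=14  i=0*2+1=1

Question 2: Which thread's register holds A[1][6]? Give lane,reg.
r:1=>grp=1,rB=0  c:6=>tig=3,lo=0
L=1*4+3=7  i=0*2+0=0

7,0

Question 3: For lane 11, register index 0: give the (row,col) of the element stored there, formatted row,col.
lane 11: grp=2 (11/4), tig=3 (11%4)
i=0: r=2+0=2, c=3*2+0=6

2,6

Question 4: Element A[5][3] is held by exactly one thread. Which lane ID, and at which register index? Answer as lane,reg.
21,1

r: 5->gid=5,r8=0  c: 3->tid=1,i&1=1
L=5*4+1=21  i=0*2+1=1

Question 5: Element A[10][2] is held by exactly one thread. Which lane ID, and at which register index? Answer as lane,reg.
r: 10->gid=2,r8=1  c: 2->tid=1,i&1=0
L=2*4+1=9  i=1*2+0=2

9,2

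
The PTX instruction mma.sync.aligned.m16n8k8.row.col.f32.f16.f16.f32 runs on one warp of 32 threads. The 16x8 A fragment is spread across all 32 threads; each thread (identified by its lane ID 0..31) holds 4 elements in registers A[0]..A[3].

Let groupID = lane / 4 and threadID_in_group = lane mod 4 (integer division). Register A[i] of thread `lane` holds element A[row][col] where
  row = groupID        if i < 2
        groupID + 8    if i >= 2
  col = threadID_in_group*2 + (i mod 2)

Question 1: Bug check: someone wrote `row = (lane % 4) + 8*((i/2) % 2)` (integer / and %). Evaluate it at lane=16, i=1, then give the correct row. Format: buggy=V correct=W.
buggy=0 correct=4

`(lane % 4) + 8*((i/2) % 2)`[16,1]→0
L=16→G=16>>2=4, T=16&3=0
[1]→row 4+0=4  col 0·2+1=1
row: 0 vs 4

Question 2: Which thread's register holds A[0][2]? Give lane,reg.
1,0

r=0->g=0,rb=0  c=2->t=1,b0=0
L=0*4+1=1  i=0*2+0=0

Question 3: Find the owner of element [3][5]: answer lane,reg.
r=3->g=3,rb=0  c=5->t=2,b0=1
L=3*4+2=14  i=0*2+1=1

14,1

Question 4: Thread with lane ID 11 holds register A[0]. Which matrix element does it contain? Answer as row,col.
lane 11: gid=2 (11/4), tid=3 (11%4)
i=0: r=2+0=2, c=3*2+0=6

2,6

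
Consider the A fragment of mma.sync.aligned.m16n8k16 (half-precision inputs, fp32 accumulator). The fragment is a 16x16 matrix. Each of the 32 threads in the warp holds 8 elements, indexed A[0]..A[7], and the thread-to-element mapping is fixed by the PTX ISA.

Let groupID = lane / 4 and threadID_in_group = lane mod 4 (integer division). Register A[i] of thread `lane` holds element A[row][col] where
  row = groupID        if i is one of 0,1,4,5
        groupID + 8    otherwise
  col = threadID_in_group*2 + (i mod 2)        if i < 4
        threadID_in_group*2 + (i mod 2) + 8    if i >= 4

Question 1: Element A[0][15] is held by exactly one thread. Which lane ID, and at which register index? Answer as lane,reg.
3,5

r=0->g=0,rb=0  c=15->cb=1,t=3,b0=1
L=0*4+3=3  i=1*4+0*2+1=5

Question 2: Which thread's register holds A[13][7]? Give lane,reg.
r=13→G=5,rhi=1  c=7→chi=0,T=3,p=1
L=5*4+3=23  i=0*4+1*2+1=3

23,3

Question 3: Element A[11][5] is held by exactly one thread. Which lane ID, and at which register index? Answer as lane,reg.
r:11=>grp=3,rB=1  c:5=>cB=0,tig=2,lo=1
L=3*4+2=14  i=0*4+1*2+1=3

14,3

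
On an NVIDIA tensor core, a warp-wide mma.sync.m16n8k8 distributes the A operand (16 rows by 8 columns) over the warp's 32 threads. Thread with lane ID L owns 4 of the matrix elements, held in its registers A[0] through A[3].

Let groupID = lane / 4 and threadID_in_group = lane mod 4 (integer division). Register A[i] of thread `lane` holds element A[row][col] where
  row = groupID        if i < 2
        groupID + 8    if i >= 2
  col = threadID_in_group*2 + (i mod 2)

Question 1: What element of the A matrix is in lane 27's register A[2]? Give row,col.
lane 27: grp=6 (27/4), tig=3 (27%4)
i=2: r=6+8=14, c=3*2+0=6

14,6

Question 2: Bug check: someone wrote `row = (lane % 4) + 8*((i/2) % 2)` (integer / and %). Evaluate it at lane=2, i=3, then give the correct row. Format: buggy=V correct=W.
buggy=10 correct=8

`(lane % 4) + 8*((i/2) % 2)`[2,3]=>10
2: grp=0,tig=2
[3] (0+8,2*2+1) = (8,5)
row: 10 vs 8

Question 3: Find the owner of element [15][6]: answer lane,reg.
31,2

r: 15->gid=7,r8=1  c: 6->tid=3,i&1=0
L=7*4+3=31  i=1*2+0=2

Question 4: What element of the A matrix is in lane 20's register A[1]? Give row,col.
5,1

L=20->g=20>>2=5, t=20&3=0
[1]->row 5+0=5  col 0·2+1=1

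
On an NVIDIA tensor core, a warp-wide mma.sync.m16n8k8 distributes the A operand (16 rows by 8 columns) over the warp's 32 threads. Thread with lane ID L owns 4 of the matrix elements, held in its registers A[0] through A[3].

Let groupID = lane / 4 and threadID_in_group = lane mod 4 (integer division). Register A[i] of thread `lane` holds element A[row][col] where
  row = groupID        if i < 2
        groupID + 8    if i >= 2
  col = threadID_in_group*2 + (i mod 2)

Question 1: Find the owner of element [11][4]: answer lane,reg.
14,2

r=11→G=3,rhi=1  c=4→T=2,p=0
L=3*4+2=14  i=1*2+0=2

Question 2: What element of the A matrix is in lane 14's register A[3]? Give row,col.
11,5

lane 14=>14/4=3, 14 mod 4=2
i=3  r:3+8=>11  c:2·2+1=>5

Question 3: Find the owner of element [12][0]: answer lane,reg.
r:12=>grp=4,rB=1  c:0=>tig=0,lo=0
L=4*4+0=16  i=1*2+0=2

16,2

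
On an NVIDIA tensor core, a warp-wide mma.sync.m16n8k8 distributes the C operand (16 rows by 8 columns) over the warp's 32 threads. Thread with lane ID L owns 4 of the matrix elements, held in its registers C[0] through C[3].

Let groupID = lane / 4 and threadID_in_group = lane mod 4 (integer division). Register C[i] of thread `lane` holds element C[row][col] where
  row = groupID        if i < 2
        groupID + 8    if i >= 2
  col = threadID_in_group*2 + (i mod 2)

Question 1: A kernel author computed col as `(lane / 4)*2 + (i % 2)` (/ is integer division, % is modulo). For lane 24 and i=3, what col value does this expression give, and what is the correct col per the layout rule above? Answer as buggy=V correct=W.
buggy=13 correct=1

`(lane / 4)*2 + (i % 2)`[24,3]=>13
lane 24: grp=6 (24/4), tig=0 (24%4)
i=3: r=6+8=14, c=0*2+1=1
col: 13 vs 1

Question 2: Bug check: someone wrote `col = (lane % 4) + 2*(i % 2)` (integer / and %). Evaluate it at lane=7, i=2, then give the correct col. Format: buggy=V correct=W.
buggy=3 correct=6

`(lane % 4) + 2*(i % 2)`[7,2]->3
lane 7: g=1 (7/4), t=3 (7%4)
i=2: r=1+8=9, c=3*2+0=6
col: 3 vs 6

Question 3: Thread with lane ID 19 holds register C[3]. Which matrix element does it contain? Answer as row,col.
lane 19: gr=4 (19/4), th=3 (19%4)
i=3: r=4+8=12, c=3*2+1=7

12,7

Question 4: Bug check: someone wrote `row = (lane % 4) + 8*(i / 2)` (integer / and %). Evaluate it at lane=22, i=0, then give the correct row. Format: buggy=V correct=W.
buggy=2 correct=5

`(lane % 4) + 8*(i / 2)`[22,0]⇒2
L=22⇒gr=22>>2=5, th=22&3=2
[0]⇒row 5+0=5  col 2·2+0=4
row: 2 vs 5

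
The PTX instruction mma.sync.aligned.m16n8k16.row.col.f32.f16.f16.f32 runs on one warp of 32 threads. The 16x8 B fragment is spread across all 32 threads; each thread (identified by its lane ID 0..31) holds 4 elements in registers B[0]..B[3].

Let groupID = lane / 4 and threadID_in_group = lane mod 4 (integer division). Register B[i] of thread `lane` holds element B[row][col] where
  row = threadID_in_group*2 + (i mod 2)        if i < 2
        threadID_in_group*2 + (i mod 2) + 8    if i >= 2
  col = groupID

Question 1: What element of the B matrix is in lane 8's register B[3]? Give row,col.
lane 8->8/4=2, 8 mod 4=0
i=3  r:2·0+1+8->9  c:2

9,2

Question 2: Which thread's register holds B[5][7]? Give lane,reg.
30,1

c=7->g=7  r=5->rb=0,t=2,b0=1
L=7*4+2=30  i=0*2+1=1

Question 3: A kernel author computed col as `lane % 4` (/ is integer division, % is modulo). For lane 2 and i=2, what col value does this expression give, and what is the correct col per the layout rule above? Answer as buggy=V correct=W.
buggy=2 correct=0

`lane % 4`[2,2]=>2
lane 2: grp=0 (2/4), tig=2 (2%4)
i=2: r=2*2+0+8=12, c=grp=0
col: 2 vs 0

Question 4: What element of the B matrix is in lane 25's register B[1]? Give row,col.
lane 25->25/4=6, 25 mod 4=1
i=1  r:2·1+1+0->3  c:6

3,6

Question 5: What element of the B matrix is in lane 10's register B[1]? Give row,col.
L=10->gid=10>>2=2, tid=10&3=2
[1]->row 2·2+1+0=5  col gid=2

5,2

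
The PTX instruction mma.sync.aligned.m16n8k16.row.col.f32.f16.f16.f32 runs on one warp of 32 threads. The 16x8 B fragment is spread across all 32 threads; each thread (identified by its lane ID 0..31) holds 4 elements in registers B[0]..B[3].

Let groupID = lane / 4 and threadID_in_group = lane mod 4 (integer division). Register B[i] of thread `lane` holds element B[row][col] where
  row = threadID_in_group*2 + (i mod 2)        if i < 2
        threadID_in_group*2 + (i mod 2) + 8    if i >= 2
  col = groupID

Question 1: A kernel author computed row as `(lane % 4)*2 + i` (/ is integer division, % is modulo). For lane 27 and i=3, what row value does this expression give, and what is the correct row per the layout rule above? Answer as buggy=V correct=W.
`(lane % 4)*2 + i`[27,3]⇒9
lane 27: gr=6 (27/4), th=3 (27%4)
i=3: r=3*2+1+8=15, c=gr=6
row: 9 vs 15

buggy=9 correct=15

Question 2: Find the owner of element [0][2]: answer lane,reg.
8,0

c=2→G=2  r=0→rhi=0,T=0,p=0
L=2*4+0=8  i=0*2+0=0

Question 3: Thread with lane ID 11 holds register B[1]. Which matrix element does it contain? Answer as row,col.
7,2

lane 11=>11/4=2, 11 mod 4=3
i=1  r:2·3+1+0=>7  c:2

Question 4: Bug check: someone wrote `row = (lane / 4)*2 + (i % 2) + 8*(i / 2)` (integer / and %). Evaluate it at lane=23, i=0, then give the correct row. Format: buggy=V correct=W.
buggy=10 correct=6

`(lane / 4)*2 + (i % 2) + 8*(i / 2)`[23,0]->10
L=23->gid=23>>2=5, tid=23&3=3
[0]->row 3·2+0+0=6  col gid=5
row: 10 vs 6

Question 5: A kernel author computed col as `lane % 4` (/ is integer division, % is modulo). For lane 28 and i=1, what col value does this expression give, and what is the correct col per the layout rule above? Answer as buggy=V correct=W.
buggy=0 correct=7

`lane % 4`[28,1]->0
L=28->gid=28>>2=7, tid=28&3=0
[1]->row 0·2+1+0=1  col gid=7
col: 0 vs 7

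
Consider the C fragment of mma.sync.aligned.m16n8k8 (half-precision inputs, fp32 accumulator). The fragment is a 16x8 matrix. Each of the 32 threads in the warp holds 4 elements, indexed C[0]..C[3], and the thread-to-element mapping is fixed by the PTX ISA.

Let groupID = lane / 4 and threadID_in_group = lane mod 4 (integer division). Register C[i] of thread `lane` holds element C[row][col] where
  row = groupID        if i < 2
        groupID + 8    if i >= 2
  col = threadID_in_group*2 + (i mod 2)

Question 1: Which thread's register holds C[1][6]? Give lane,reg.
7,0

r: 1->gid=1,r8=0  c: 6->tid=3,i&1=0
L=1*4+3=7  i=0*2+0=0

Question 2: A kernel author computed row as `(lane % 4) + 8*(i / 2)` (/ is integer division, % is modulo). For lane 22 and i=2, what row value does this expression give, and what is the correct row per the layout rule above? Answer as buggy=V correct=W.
`(lane % 4) + 8*(i / 2)`[22,2]->10
lane 22: gid=5 (22/4), tid=2 (22%4)
i=2: r=5+8=13, c=2*2+0=4
row: 10 vs 13

buggy=10 correct=13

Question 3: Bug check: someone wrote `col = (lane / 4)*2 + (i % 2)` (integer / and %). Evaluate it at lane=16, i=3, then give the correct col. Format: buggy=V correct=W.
buggy=9 correct=1

`(lane / 4)*2 + (i % 2)`[16,3]->9
16: gid=4,tid=0
[3] (4+8,0*2+1) = (12,1)
col: 9 vs 1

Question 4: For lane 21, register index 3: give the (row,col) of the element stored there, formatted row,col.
13,3

lane 21→21/4=5, 21 mod 4=1
i=3  r:5+8→13  c:2·1+1→3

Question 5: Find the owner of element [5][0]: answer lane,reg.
r=5→G=5,rhi=0  c=0→T=0,p=0
L=5*4+0=20  i=0*2+0=0

20,0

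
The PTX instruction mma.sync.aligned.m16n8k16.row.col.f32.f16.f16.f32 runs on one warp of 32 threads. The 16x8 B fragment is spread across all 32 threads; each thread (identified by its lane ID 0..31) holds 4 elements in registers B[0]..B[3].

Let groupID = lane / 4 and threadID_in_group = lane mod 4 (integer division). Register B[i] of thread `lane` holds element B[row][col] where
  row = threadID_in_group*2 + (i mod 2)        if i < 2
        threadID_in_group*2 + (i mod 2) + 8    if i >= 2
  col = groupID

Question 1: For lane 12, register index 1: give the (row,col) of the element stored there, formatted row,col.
lane 12: g=3 (12/4), t=0 (12%4)
i=1: r=0*2+1+0=1, c=g=3

1,3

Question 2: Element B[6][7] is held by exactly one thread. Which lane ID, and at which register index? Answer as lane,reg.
31,0

c:7=>grp=7  r:6=>rB=0,tig=3,lo=0
L=7*4+3=31  i=0*2+0=0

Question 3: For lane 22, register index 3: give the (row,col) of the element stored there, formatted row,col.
13,5

L=22=>grp=22>>2=5, tig=22&3=2
[3]=>row 2·2+1+8=13  col grp=5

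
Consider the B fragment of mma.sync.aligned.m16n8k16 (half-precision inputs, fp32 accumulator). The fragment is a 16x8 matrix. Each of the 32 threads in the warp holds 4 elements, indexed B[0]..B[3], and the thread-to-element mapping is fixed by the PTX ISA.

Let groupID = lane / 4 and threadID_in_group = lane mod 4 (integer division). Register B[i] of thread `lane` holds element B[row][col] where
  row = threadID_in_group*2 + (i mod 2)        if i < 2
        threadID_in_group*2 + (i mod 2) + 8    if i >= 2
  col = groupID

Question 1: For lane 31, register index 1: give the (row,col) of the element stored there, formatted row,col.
L=31->gid=31>>2=7, tid=31&3=3
[1]->row 3·2+1+0=7  col gid=7

7,7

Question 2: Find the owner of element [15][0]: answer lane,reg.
3,3

c=0->g=0  r=15->rb=1,t=3,b0=1
L=0*4+3=3  i=1*2+1=3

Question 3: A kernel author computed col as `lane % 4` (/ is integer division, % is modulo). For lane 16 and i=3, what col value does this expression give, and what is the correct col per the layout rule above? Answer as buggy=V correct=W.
`lane % 4`[16,3]⇒0
lane 16: gr=4 (16/4), th=0 (16%4)
i=3: r=0*2+1+8=9, c=gr=4
col: 0 vs 4

buggy=0 correct=4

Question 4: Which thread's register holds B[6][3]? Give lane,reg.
15,0

c=3→G=3  r=6→rhi=0,T=3,p=0
L=3*4+3=15  i=0*2+0=0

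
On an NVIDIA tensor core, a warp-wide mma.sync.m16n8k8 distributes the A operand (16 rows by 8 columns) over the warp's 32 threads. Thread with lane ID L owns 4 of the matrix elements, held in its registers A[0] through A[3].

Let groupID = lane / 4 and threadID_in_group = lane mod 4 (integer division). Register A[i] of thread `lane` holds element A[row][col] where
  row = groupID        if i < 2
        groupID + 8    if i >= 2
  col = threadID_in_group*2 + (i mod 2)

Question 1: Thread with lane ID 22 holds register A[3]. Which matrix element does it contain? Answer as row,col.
13,5

L=22=>grp=22>>2=5, tig=22&3=2
[3]=>row 5+8=13  col 2·2+1=5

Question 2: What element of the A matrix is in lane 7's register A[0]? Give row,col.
7: grp=1,tig=3
[0] (1+0,3*2+0) = (1,6)

1,6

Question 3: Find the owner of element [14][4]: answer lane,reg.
26,2

r=14⇒gr=6,Rb=1  c=4⇒th=2,odd=0
L=6*4+2=26  i=1*2+0=2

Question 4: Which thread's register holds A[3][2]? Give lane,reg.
r:3=>grp=3,rB=0  c:2=>tig=1,lo=0
L=3*4+1=13  i=0*2+0=0

13,0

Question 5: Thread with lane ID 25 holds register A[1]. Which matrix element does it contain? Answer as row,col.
L=25=>grp=25>>2=6, tig=25&3=1
[1]=>row 6+0=6  col 1·2+1=3

6,3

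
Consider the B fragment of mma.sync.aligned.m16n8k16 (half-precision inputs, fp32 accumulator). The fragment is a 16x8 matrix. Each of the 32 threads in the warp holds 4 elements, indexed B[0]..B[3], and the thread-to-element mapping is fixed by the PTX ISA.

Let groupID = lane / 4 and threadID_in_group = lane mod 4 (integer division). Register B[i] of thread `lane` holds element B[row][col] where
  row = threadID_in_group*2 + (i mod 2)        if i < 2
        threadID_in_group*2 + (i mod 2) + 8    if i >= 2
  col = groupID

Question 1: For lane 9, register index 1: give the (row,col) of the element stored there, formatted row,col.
3,2

L=9→G=9>>2=2, T=9&3=1
[1]→row 1·2+1+0=3  col G=2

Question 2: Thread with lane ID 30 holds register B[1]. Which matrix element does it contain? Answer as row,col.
lane 30⇒30/4=7, 30 mod 4=2
i=1  r:2·2+1+0⇒5  c:7

5,7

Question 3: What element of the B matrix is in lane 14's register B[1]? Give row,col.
5,3

lane 14: g=3 (14/4), t=2 (14%4)
i=1: r=2*2+1+0=5, c=g=3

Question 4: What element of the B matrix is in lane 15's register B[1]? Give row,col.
7,3

L=15->gid=15>>2=3, tid=15&3=3
[1]->row 3·2+1+0=7  col gid=3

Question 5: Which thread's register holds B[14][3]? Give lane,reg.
15,2

c=3⇒gr=3  r=14⇒Rb=1,th=3,odd=0
L=3*4+3=15  i=1*2+0=2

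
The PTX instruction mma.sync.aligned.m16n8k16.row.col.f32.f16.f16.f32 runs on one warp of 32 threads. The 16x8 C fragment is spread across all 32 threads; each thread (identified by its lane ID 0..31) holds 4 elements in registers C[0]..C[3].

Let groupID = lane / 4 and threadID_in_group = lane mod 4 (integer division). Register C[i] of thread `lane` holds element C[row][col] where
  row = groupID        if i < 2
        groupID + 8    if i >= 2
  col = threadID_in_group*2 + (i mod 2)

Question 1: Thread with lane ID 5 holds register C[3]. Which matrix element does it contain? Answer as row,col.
lane 5=>5/4=1, 5 mod 4=1
i=3  r:1+8=>9  c:2·1+1=>3

9,3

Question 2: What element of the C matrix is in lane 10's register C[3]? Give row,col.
lane 10⇒10/4=2, 10 mod 4=2
i=3  r:2+8⇒10  c:2·2+1⇒5

10,5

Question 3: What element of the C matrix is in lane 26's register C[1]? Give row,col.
lane 26=>26/4=6, 26 mod 4=2
i=1  r:6+0=>6  c:2·2+1=>5

6,5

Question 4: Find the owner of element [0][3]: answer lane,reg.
1,1

r: 0->gid=0,r8=0  c: 3->tid=1,i&1=1
L=0*4+1=1  i=0*2+1=1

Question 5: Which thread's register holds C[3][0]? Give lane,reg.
12,0

r=3⇒gr=3,Rb=0  c=0⇒th=0,odd=0
L=3*4+0=12  i=0*2+0=0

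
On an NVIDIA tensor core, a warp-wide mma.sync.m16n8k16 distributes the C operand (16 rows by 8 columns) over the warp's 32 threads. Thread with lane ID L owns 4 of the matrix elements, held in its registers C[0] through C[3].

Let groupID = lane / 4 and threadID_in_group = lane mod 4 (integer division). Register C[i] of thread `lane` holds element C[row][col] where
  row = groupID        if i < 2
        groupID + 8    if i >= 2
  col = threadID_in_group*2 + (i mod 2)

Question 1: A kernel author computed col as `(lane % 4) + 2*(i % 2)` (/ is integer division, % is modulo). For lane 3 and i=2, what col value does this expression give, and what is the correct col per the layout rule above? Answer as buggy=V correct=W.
buggy=3 correct=6

`(lane % 4) + 2*(i % 2)`[3,2]⇒3
lane 3: gr=0 (3/4), th=3 (3%4)
i=2: r=0+8=8, c=3*2+0=6
col: 3 vs 6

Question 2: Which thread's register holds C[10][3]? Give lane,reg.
r=10->g=2,rb=1  c=3->t=1,b0=1
L=2*4+1=9  i=1*2+1=3

9,3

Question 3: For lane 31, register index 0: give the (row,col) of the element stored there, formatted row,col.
L=31⇒gr=31>>2=7, th=31&3=3
[0]⇒row 7+0=7  col 3·2+0=6

7,6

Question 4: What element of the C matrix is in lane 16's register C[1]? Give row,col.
lane 16⇒16/4=4, 16 mod 4=0
i=1  r:4+0⇒4  c:2·0+1⇒1

4,1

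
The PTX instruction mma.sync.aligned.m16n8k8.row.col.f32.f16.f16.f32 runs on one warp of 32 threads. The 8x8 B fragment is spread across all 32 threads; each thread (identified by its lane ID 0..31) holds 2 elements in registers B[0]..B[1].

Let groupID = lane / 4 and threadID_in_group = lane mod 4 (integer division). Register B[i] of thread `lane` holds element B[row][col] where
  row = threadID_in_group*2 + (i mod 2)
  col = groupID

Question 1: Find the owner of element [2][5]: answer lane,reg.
c: 5->gid=5  r: 2->tid=1,i&1=0
L=5*4+1=21  i=0=0

21,0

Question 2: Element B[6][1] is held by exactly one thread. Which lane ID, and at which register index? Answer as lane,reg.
c=1→G=1  r=6→T=3,p=0
L=1*4+3=7  i=0=0

7,0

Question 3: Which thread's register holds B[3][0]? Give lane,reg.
1,1

c=0⇒gr=0  r=3⇒th=1,odd=1
L=0*4+1=1  i=1=1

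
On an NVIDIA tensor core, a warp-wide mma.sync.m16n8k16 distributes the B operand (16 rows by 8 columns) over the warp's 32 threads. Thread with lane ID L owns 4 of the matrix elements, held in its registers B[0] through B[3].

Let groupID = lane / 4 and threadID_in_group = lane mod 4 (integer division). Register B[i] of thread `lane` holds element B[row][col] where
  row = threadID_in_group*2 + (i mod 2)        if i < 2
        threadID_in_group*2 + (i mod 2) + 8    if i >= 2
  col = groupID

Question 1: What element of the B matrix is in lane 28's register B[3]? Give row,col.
L=28->g=28>>2=7, t=28&3=0
[3]->row 0·2+1+8=9  col g=7

9,7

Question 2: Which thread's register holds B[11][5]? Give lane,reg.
c=5⇒gr=5  r=11⇒Rb=1,th=1,odd=1
L=5*4+1=21  i=1*2+1=3

21,3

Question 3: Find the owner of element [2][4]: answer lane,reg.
17,0

c: 4->gid=4  r: 2->r8=0,tid=1,i&1=0
L=4*4+1=17  i=0*2+0=0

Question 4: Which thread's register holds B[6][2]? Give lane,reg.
11,0

c=2⇒gr=2  r=6⇒Rb=0,th=3,odd=0
L=2*4+3=11  i=0*2+0=0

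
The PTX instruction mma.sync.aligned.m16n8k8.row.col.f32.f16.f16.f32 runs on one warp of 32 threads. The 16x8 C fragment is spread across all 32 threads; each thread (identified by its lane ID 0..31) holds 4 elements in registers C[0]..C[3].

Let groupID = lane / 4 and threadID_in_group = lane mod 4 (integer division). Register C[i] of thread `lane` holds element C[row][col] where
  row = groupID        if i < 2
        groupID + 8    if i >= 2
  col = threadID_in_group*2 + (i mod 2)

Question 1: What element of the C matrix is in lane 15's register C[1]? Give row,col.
3,7

lane 15->15/4=3, 15 mod 4=3
i=1  r:3+0->3  c:2·3+1->7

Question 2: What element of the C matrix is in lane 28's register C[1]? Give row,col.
7,1

lane 28: G=7 (28/4), T=0 (28%4)
i=1: r=7+0=7, c=0*2+1=1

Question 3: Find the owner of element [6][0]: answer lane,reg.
r=6→G=6,rhi=0  c=0→T=0,p=0
L=6*4+0=24  i=0*2+0=0

24,0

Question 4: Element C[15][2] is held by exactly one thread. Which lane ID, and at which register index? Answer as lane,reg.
29,2

r=15->g=7,rb=1  c=2->t=1,b0=0
L=7*4+1=29  i=1*2+0=2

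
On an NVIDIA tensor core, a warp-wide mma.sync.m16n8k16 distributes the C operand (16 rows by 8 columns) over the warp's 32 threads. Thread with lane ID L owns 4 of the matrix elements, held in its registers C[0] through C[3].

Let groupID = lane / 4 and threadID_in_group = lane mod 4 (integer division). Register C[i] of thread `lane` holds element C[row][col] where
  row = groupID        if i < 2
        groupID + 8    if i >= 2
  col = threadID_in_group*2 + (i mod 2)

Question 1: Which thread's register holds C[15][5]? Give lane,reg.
r:15=>grp=7,rB=1  c:5=>tig=2,lo=1
L=7*4+2=30  i=1*2+1=3

30,3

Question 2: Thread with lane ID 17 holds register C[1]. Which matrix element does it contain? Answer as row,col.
4,3

L=17→G=17>>2=4, T=17&3=1
[1]→row 4+0=4  col 1·2+1=3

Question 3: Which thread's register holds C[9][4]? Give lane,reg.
6,2

r=9⇒gr=1,Rb=1  c=4⇒th=2,odd=0
L=1*4+2=6  i=1*2+0=2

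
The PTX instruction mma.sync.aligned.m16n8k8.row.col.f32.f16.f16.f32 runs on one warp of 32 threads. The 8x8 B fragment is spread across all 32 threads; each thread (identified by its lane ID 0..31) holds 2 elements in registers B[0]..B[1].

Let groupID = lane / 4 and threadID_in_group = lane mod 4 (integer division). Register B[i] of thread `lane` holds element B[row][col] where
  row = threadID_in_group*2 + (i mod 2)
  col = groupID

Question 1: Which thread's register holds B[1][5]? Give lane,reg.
20,1

c: 5->gid=5  r: 1->tid=0,i&1=1
L=5*4+0=20  i=1=1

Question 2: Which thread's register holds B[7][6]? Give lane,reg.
c:6=>grp=6  r:7=>tig=3,lo=1
L=6*4+3=27  i=1=1

27,1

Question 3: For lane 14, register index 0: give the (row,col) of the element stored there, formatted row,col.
4,3

lane 14: gr=3 (14/4), th=2 (14%4)
i=0: r=2*2+0=4, c=gr=3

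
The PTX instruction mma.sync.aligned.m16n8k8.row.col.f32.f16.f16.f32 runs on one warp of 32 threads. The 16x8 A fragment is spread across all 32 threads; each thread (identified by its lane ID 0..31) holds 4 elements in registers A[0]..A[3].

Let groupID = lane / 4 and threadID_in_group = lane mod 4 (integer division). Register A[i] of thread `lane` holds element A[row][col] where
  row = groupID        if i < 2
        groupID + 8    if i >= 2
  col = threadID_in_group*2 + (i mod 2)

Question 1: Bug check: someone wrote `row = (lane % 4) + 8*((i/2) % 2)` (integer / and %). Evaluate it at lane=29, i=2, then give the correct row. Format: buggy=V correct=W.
`(lane % 4) + 8*((i/2) % 2)`[29,2]->9
L=29->g=29>>2=7, t=29&3=1
[2]->row 7+8=15  col 1·2+0=2
row: 9 vs 15

buggy=9 correct=15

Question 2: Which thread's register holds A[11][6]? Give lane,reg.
r=11⇒gr=3,Rb=1  c=6⇒th=3,odd=0
L=3*4+3=15  i=1*2+0=2

15,2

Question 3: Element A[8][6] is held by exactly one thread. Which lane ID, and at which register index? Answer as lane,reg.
3,2

r=8->g=0,rb=1  c=6->t=3,b0=0
L=0*4+3=3  i=1*2+0=2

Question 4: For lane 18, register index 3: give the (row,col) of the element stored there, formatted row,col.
L=18→G=18>>2=4, T=18&3=2
[3]→row 4+8=12  col 2·2+1=5

12,5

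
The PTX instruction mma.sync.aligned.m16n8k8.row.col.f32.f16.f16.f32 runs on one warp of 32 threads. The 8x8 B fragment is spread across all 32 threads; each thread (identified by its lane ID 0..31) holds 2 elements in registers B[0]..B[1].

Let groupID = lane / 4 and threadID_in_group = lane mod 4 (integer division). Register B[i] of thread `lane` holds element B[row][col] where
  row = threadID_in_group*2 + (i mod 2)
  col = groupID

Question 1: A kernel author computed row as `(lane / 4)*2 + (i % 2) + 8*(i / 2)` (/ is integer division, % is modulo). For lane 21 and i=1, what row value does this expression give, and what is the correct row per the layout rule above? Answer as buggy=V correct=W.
buggy=11 correct=3

`(lane / 4)*2 + (i % 2) + 8*(i / 2)`[21,1]→11
L=21→G=21>>2=5, T=21&3=1
[1]→row 1·2+1=3  col G=5
row: 11 vs 3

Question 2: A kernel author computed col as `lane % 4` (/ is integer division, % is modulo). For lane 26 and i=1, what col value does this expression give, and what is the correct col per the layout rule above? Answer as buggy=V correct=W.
`lane % 4`[26,1]=>2
lane 26: grp=6 (26/4), tig=2 (26%4)
i=1: r=2*2+1=5, c=grp=6
col: 2 vs 6

buggy=2 correct=6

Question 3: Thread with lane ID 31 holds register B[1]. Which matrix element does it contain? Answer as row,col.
L=31⇒gr=31>>2=7, th=31&3=3
[1]⇒row 3·2+1=7  col gr=7

7,7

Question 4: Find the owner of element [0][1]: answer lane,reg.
c=1->g=1  r=0->t=0,b0=0
L=1*4+0=4  i=0=0

4,0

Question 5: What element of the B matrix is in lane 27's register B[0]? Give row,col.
L=27=>grp=27>>2=6, tig=27&3=3
[0]=>row 3·2+0=6  col grp=6

6,6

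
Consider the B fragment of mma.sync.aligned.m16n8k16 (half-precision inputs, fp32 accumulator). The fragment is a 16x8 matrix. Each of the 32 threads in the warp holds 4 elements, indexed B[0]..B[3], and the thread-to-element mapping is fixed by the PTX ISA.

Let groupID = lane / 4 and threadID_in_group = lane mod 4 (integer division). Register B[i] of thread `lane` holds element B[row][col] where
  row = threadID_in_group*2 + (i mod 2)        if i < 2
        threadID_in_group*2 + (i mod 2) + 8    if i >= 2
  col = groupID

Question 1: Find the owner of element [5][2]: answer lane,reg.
10,1

c=2->g=2  r=5->rb=0,t=2,b0=1
L=2*4+2=10  i=0*2+1=1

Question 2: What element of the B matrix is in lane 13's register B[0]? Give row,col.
2,3

lane 13: G=3 (13/4), T=1 (13%4)
i=0: r=1*2+0+0=2, c=G=3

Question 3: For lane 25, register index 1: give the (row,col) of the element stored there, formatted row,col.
lane 25→25/4=6, 25 mod 4=1
i=1  r:2·1+1+0→3  c:6

3,6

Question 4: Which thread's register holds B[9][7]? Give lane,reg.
c=7→G=7  r=9→rhi=1,T=0,p=1
L=7*4+0=28  i=1*2+1=3

28,3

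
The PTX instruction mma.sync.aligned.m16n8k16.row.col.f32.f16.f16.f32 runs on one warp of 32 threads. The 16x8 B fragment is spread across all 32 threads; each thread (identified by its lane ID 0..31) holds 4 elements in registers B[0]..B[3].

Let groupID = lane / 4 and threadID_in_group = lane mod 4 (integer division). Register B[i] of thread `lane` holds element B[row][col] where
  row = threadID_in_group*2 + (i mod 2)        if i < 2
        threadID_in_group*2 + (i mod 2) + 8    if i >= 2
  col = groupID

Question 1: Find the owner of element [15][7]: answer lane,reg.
31,3

c=7→G=7  r=15→rhi=1,T=3,p=1
L=7*4+3=31  i=1*2+1=3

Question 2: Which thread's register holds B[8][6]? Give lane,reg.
c: 6->gid=6  r: 8->r8=1,tid=0,i&1=0
L=6*4+0=24  i=1*2+0=2

24,2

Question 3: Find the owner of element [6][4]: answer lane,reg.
c: 4->gid=4  r: 6->r8=0,tid=3,i&1=0
L=4*4+3=19  i=0*2+0=0

19,0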